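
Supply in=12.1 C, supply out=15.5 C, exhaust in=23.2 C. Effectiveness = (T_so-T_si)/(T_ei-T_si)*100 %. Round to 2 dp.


eff = (15.5-12.1)/(23.2-12.1)*100 = 30.63 %

30.63 %


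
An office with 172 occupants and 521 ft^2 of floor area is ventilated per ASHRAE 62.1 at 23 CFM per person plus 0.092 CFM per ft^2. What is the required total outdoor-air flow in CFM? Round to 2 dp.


Total = 172*23 + 521*0.092 = 4003.93 CFM

4003.93 CFM


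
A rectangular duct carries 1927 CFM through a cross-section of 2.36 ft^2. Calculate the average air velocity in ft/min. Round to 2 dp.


V = 1927 / 2.36 = 816.53 ft/min

816.53 ft/min


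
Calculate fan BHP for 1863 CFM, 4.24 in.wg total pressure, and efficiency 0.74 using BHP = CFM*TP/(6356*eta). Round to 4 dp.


BHP = 1863 * 4.24 / (6356 * 0.74) = 1.6794 hp

1.6794 hp


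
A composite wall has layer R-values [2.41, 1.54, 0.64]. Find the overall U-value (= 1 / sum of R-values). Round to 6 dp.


R_total = 2.41 + 1.54 + 0.64 = 4.59
U = 1/4.59 = 0.217865

0.217865


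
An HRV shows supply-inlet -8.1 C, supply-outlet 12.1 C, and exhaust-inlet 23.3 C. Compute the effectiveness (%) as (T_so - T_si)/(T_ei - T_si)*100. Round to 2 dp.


eff = (12.1-(-8.1))/(23.3-(-8.1))*100 = 64.33 %

64.33 %


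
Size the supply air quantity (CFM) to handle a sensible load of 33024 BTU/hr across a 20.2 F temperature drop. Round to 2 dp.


CFM = 33024 / (1.08 * 20.2) = 1513.75

1513.75 CFM


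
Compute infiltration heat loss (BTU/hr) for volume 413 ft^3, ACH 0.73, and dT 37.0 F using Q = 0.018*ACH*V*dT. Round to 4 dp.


Q = 0.018 * 0.73 * 413 * 37.0 = 200.7923 BTU/hr

200.7923 BTU/hr


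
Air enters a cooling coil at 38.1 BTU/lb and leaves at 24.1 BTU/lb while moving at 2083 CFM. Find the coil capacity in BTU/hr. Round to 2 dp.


Q = 4.5 * 2083 * (38.1 - 24.1) = 131229.00 BTU/hr

131229.00 BTU/hr


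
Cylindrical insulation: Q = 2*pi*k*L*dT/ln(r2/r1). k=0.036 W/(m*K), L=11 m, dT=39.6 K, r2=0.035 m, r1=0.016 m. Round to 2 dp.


Q = 2*pi*0.036*11*39.6/ln(0.035/0.016) = 125.88 W

125.88 W


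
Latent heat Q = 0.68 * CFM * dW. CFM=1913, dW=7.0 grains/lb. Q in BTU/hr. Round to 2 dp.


Q = 0.68 * 1913 * 7.0 = 9105.88 BTU/hr

9105.88 BTU/hr


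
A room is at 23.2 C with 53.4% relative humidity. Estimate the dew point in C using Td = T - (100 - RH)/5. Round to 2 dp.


Td = 23.2 - (100-53.4)/5 = 13.88 C

13.88 C


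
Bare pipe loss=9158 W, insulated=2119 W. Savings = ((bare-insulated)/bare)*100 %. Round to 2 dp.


Savings = ((9158-2119)/9158)*100 = 76.86 %

76.86 %


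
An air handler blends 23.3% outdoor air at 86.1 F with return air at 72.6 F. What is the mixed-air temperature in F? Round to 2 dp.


T_mix = 72.6 + (23.3/100)*(86.1-72.6) = 75.75 F

75.75 F


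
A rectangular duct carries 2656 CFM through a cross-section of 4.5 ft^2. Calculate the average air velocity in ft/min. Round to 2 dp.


V = 2656 / 4.5 = 590.22 ft/min

590.22 ft/min


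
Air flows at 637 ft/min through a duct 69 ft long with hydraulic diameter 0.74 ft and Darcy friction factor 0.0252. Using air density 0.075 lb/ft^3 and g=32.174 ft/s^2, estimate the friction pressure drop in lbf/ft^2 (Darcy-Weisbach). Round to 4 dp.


v_fps = 637/60 = 10.6167 ft/s
dp = 0.0252*(69/0.74)*0.075*10.6167^2/(2*32.174) = 0.3087 lbf/ft^2

0.3087 lbf/ft^2


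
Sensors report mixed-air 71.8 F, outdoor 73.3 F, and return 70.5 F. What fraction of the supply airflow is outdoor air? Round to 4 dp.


frac = (71.8 - 70.5) / (73.3 - 70.5) = 0.4643

0.4643


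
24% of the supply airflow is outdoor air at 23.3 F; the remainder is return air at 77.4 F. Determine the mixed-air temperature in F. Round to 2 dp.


T_mix = 0.24*23.3 + 0.76*77.4 = 64.42 F

64.42 F


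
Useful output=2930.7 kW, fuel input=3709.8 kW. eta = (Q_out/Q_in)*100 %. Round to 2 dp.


eta = (2930.7/3709.8)*100 = 79.00 %

79.00 %


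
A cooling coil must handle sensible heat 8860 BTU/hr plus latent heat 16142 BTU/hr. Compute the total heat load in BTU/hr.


Qt = 8860 + 16142 = 25002 BTU/hr

25002 BTU/hr


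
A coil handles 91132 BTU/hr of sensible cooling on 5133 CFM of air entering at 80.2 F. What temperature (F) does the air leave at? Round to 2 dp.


dT = 91132/(1.08*5133) = 16.4390
T_leave = 80.2 - 16.4390 = 63.76 F

63.76 F


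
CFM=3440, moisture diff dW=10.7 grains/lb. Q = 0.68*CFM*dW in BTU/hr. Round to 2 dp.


Q = 0.68 * 3440 * 10.7 = 25029.44 BTU/hr

25029.44 BTU/hr


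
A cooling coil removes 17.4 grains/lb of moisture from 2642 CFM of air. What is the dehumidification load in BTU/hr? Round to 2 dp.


Q = 0.68 * 2642 * 17.4 = 31260.14 BTU/hr

31260.14 BTU/hr


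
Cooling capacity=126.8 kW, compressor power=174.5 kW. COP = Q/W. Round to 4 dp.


COP = 126.8 / 174.5 = 0.7266

0.7266


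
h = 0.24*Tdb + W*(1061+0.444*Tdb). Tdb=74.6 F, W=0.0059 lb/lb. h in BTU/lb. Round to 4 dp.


h = 0.24*74.6 + 0.0059*(1061+0.444*74.6) = 24.3593 BTU/lb

24.3593 BTU/lb


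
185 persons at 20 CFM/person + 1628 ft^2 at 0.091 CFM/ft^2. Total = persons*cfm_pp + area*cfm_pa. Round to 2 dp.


Total = 185*20 + 1628*0.091 = 3848.15 CFM

3848.15 CFM


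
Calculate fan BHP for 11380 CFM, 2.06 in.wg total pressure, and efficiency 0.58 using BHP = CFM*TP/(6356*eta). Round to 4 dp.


BHP = 11380 * 2.06 / (6356 * 0.58) = 6.3591 hp

6.3591 hp


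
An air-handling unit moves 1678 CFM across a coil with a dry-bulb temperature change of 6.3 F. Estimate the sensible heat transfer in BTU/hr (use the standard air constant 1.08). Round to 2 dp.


Q = 1.08 * 1678 * 6.3 = 11417.11 BTU/hr

11417.11 BTU/hr


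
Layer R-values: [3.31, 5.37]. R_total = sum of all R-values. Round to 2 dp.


R_total = 3.31 + 5.37 = 8.68

8.68


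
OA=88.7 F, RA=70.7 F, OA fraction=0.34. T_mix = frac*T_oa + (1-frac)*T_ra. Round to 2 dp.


T_mix = 0.34*88.7 + 0.66*70.7 = 76.82 F

76.82 F


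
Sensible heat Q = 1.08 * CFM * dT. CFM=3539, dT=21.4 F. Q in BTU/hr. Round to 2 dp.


Q = 1.08 * 3539 * 21.4 = 81793.37 BTU/hr

81793.37 BTU/hr


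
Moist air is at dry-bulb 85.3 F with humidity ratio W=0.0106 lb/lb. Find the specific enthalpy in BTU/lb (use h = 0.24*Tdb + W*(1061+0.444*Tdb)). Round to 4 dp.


h = 0.24*85.3 + 0.0106*(1061+0.444*85.3) = 32.1201 BTU/lb

32.1201 BTU/lb


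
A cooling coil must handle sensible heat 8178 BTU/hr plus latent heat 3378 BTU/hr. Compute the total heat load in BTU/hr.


Qt = 8178 + 3378 = 11556 BTU/hr

11556 BTU/hr


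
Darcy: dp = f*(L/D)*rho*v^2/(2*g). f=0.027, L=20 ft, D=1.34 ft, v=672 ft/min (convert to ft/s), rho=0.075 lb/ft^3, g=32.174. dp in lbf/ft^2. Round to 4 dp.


v_fps = 672/60 = 11.2 ft/s
dp = 0.027*(20/1.34)*0.075*11.2^2/(2*32.174) = 0.0589 lbf/ft^2

0.0589 lbf/ft^2


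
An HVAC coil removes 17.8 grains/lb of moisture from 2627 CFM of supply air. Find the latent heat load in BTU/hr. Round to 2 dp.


Q = 0.68 * 2627 * 17.8 = 31797.21 BTU/hr

31797.21 BTU/hr


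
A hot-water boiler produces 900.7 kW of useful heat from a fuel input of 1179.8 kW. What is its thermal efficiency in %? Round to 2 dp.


eta = (900.7/1179.8)*100 = 76.34 %

76.34 %


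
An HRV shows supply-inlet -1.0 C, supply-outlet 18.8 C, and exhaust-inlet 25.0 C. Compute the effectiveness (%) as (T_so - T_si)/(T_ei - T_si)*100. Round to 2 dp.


eff = (18.8-(-1.0))/(25.0-(-1.0))*100 = 76.15 %

76.15 %


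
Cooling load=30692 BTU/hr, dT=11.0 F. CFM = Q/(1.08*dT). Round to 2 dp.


CFM = 30692 / (1.08 * 11.0) = 2583.50

2583.50 CFM


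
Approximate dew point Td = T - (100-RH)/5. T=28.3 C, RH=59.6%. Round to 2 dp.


Td = 28.3 - (100-59.6)/5 = 20.22 C

20.22 C


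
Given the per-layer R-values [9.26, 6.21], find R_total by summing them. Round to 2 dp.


R_total = 9.26 + 6.21 = 15.47

15.47


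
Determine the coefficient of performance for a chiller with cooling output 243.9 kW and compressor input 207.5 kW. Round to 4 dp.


COP = 243.9 / 207.5 = 1.1754

1.1754


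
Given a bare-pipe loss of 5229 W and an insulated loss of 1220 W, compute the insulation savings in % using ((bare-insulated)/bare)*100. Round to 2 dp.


Savings = ((5229-1220)/5229)*100 = 76.67 %

76.67 %


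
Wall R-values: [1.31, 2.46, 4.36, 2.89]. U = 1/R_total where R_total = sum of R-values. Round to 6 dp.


R_total = 1.31 + 2.46 + 4.36 + 2.89 = 11.02
U = 1/11.02 = 0.090744

0.090744


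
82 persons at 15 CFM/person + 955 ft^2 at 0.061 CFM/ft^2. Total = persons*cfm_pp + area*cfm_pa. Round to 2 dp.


Total = 82*15 + 955*0.061 = 1288.26 CFM

1288.26 CFM


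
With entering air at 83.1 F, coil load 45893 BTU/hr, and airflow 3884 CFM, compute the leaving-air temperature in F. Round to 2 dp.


dT = 45893/(1.08*3884) = 10.9407
T_leave = 83.1 - 10.9407 = 72.16 F

72.16 F


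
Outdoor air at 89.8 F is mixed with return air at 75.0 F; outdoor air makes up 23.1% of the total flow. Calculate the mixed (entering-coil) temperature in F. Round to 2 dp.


T_mix = 75.0 + (23.1/100)*(89.8-75.0) = 78.42 F

78.42 F


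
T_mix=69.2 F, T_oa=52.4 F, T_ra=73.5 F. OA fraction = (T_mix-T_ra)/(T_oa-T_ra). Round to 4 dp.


frac = (69.2 - 73.5) / (52.4 - 73.5) = 0.2038

0.2038


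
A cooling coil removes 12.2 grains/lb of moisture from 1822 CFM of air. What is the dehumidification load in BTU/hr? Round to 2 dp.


Q = 0.68 * 1822 * 12.2 = 15115.31 BTU/hr

15115.31 BTU/hr


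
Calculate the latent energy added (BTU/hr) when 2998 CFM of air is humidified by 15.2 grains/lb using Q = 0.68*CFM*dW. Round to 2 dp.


Q = 0.68 * 2998 * 15.2 = 30987.33 BTU/hr

30987.33 BTU/hr


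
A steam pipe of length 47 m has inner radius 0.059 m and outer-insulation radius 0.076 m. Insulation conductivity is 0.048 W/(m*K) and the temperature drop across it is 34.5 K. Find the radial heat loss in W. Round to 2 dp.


Q = 2*pi*0.048*47*34.5/ln(0.076/0.059) = 1931.44 W

1931.44 W


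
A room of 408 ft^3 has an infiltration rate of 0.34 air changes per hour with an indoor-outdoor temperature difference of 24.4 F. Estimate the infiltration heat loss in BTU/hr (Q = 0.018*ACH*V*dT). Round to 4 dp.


Q = 0.018 * 0.34 * 408 * 24.4 = 60.9258 BTU/hr

60.9258 BTU/hr


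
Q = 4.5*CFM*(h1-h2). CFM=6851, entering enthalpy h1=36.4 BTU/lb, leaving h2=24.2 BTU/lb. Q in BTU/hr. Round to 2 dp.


Q = 4.5 * 6851 * (36.4 - 24.2) = 376119.90 BTU/hr

376119.90 BTU/hr


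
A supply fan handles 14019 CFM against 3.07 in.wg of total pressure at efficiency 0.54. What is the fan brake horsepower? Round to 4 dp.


BHP = 14019 * 3.07 / (6356 * 0.54) = 12.5394 hp

12.5394 hp


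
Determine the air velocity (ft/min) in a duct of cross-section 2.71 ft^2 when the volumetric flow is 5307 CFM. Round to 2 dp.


V = 5307 / 2.71 = 1958.30 ft/min

1958.30 ft/min


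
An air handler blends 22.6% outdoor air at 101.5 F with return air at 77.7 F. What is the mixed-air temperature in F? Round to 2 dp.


T_mix = 77.7 + (22.6/100)*(101.5-77.7) = 83.08 F

83.08 F


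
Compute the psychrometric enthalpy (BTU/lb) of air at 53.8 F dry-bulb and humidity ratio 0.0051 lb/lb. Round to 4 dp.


h = 0.24*53.8 + 0.0051*(1061+0.444*53.8) = 18.4449 BTU/lb

18.4449 BTU/lb


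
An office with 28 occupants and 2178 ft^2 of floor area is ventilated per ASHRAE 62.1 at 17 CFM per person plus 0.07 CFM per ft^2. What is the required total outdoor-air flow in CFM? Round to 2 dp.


Total = 28*17 + 2178*0.07 = 628.46 CFM

628.46 CFM


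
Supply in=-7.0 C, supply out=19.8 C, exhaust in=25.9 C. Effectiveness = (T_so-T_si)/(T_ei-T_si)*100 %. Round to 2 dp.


eff = (19.8-(-7.0))/(25.9-(-7.0))*100 = 81.46 %

81.46 %


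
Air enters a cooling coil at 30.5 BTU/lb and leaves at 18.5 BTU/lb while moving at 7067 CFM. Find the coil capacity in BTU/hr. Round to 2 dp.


Q = 4.5 * 7067 * (30.5 - 18.5) = 381618.00 BTU/hr

381618.00 BTU/hr


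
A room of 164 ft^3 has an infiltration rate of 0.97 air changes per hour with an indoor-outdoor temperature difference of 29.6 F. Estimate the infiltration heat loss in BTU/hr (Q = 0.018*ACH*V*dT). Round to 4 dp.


Q = 0.018 * 0.97 * 164 * 29.6 = 84.7578 BTU/hr

84.7578 BTU/hr


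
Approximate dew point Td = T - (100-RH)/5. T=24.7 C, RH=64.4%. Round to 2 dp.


Td = 24.7 - (100-64.4)/5 = 17.58 C

17.58 C


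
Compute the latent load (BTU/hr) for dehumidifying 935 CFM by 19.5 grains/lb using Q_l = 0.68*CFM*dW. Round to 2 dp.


Q = 0.68 * 935 * 19.5 = 12398.10 BTU/hr

12398.10 BTU/hr


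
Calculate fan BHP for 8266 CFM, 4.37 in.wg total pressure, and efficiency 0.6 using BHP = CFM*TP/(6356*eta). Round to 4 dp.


BHP = 8266 * 4.37 / (6356 * 0.6) = 9.4720 hp

9.4720 hp


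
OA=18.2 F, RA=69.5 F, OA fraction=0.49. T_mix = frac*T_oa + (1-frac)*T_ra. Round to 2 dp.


T_mix = 0.49*18.2 + 0.51*69.5 = 44.36 F

44.36 F


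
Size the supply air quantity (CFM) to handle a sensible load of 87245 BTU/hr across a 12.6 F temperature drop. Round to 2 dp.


CFM = 87245 / (1.08 * 12.6) = 6411.30

6411.30 CFM


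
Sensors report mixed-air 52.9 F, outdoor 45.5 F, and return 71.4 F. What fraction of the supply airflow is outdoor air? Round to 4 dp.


frac = (52.9 - 71.4) / (45.5 - 71.4) = 0.7143

0.7143


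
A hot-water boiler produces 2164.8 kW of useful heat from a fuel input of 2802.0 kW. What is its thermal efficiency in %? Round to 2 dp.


eta = (2164.8/2802.0)*100 = 77.26 %

77.26 %


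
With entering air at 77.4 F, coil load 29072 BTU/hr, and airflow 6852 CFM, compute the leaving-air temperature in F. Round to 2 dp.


dT = 29072/(1.08*6852) = 3.9286
T_leave = 77.4 - 3.9286 = 73.47 F

73.47 F


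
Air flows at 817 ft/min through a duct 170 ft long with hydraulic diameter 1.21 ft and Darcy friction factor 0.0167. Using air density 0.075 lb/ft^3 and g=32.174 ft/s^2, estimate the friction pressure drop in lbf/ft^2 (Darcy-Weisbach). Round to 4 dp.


v_fps = 817/60 = 13.6167 ft/s
dp = 0.0167*(170/1.21)*0.075*13.6167^2/(2*32.174) = 0.5070 lbf/ft^2

0.5070 lbf/ft^2


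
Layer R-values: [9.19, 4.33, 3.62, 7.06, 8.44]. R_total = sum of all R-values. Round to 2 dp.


R_total = 9.19 + 4.33 + 3.62 + 7.06 + 8.44 = 32.64

32.64


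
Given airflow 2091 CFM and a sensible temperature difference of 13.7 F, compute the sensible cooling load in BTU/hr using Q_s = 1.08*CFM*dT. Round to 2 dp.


Q = 1.08 * 2091 * 13.7 = 30938.44 BTU/hr

30938.44 BTU/hr


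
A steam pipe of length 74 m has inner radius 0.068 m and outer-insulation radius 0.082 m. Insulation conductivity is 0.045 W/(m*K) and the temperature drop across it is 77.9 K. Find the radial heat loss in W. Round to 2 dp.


Q = 2*pi*0.045*74*77.9/ln(0.082/0.068) = 8706.21 W

8706.21 W


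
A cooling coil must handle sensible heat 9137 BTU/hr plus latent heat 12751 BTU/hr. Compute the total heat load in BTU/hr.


Qt = 9137 + 12751 = 21888 BTU/hr

21888 BTU/hr


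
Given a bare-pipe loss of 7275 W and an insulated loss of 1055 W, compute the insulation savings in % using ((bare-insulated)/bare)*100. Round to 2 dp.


Savings = ((7275-1055)/7275)*100 = 85.50 %

85.50 %


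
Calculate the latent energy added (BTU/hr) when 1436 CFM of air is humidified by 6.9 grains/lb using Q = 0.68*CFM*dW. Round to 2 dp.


Q = 0.68 * 1436 * 6.9 = 6737.71 BTU/hr

6737.71 BTU/hr


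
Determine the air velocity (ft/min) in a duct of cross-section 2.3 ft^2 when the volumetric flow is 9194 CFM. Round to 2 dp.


V = 9194 / 2.3 = 3997.39 ft/min

3997.39 ft/min


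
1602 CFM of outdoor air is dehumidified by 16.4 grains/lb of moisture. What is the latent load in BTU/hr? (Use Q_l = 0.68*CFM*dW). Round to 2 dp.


Q = 0.68 * 1602 * 16.4 = 17865.50 BTU/hr

17865.50 BTU/hr


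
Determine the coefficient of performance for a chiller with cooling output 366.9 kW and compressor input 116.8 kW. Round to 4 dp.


COP = 366.9 / 116.8 = 3.1413

3.1413


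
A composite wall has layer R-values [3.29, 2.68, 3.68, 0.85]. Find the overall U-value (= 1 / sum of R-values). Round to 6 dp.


R_total = 3.29 + 2.68 + 3.68 + 0.85 = 10.50
U = 1/10.50 = 0.095238

0.095238


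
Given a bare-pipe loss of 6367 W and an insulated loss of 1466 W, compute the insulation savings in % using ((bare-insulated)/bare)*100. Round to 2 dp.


Savings = ((6367-1466)/6367)*100 = 76.98 %

76.98 %


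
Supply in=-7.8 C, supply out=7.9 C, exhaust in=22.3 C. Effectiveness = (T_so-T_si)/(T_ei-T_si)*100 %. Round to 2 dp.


eff = (7.9-(-7.8))/(22.3-(-7.8))*100 = 52.16 %

52.16 %


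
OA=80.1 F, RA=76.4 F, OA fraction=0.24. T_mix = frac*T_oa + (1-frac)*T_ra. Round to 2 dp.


T_mix = 0.24*80.1 + 0.76*76.4 = 77.29 F

77.29 F


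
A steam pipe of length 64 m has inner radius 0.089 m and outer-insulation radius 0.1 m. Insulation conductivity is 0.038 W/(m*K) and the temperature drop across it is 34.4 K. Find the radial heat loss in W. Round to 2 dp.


Q = 2*pi*0.038*64*34.4/ln(0.1/0.089) = 4510.76 W

4510.76 W


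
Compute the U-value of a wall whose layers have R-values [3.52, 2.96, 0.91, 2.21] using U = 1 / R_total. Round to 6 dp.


R_total = 3.52 + 2.96 + 0.91 + 2.21 = 9.60
U = 1/9.60 = 0.104167

0.104167


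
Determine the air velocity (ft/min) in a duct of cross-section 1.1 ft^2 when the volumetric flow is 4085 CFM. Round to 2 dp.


V = 4085 / 1.1 = 3713.64 ft/min

3713.64 ft/min


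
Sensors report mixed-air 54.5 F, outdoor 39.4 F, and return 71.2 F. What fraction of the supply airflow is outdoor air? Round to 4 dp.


frac = (54.5 - 71.2) / (39.4 - 71.2) = 0.5252

0.5252


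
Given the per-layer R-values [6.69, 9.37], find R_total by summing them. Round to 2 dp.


R_total = 6.69 + 9.37 = 16.06

16.06


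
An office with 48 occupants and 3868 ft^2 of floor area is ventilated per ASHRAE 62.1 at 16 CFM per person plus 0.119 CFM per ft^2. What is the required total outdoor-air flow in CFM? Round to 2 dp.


Total = 48*16 + 3868*0.119 = 1228.29 CFM

1228.29 CFM


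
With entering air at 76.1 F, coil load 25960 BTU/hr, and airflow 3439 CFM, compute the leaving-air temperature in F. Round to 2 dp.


dT = 25960/(1.08*3439) = 6.9895
T_leave = 76.1 - 6.9895 = 69.11 F

69.11 F


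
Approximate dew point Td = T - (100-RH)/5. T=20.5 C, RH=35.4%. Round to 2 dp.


Td = 20.5 - (100-35.4)/5 = 7.58 C

7.58 C


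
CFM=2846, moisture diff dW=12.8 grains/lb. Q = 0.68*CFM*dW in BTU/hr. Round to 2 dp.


Q = 0.68 * 2846 * 12.8 = 24771.58 BTU/hr

24771.58 BTU/hr


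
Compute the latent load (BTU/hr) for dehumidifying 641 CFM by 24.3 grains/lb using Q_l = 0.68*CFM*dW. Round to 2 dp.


Q = 0.68 * 641 * 24.3 = 10591.88 BTU/hr

10591.88 BTU/hr


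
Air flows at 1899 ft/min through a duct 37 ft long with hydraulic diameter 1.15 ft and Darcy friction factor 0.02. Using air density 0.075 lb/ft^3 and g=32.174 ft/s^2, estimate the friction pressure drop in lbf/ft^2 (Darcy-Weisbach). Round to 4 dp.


v_fps = 1899/60 = 31.65 ft/s
dp = 0.02*(37/1.15)*0.075*31.65^2/(2*32.174) = 0.7513 lbf/ft^2

0.7513 lbf/ft^2


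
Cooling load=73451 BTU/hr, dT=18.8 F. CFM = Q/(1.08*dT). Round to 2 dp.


CFM = 73451 / (1.08 * 18.8) = 3617.56

3617.56 CFM


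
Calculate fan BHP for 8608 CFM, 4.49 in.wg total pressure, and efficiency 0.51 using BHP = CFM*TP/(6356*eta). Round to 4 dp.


BHP = 8608 * 4.49 / (6356 * 0.51) = 11.9232 hp

11.9232 hp


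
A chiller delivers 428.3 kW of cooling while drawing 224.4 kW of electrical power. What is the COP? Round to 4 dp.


COP = 428.3 / 224.4 = 1.9086

1.9086


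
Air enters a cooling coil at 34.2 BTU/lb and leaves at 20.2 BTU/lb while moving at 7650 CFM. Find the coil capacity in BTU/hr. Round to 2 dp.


Q = 4.5 * 7650 * (34.2 - 20.2) = 481950.00 BTU/hr

481950.00 BTU/hr


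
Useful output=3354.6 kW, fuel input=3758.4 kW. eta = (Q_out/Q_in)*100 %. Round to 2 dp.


eta = (3354.6/3758.4)*100 = 89.26 %

89.26 %


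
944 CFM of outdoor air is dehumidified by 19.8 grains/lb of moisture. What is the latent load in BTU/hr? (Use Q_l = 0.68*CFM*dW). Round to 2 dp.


Q = 0.68 * 944 * 19.8 = 12710.02 BTU/hr

12710.02 BTU/hr


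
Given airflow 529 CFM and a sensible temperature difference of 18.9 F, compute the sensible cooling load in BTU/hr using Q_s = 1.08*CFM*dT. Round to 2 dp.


Q = 1.08 * 529 * 18.9 = 10797.95 BTU/hr

10797.95 BTU/hr


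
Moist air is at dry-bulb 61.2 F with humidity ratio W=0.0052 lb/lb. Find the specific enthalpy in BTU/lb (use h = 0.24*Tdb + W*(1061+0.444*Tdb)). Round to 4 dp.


h = 0.24*61.2 + 0.0052*(1061+0.444*61.2) = 20.3465 BTU/lb

20.3465 BTU/lb


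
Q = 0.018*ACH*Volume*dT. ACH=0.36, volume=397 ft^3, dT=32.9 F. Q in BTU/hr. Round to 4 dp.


Q = 0.018 * 0.36 * 397 * 32.9 = 84.6372 BTU/hr

84.6372 BTU/hr


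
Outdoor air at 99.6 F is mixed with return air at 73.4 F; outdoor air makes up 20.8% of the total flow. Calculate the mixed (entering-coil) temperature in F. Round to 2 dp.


T_mix = 73.4 + (20.8/100)*(99.6-73.4) = 78.85 F

78.85 F


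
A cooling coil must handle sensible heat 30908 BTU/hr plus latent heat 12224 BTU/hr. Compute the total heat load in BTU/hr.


Qt = 30908 + 12224 = 43132 BTU/hr

43132 BTU/hr


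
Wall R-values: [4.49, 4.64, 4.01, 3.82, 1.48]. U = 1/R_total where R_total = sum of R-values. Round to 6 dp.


R_total = 4.49 + 4.64 + 4.01 + 3.82 + 1.48 = 18.44
U = 1/18.44 = 0.054230

0.054230


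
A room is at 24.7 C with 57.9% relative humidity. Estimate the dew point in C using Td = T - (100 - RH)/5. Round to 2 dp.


Td = 24.7 - (100-57.9)/5 = 16.28 C

16.28 C


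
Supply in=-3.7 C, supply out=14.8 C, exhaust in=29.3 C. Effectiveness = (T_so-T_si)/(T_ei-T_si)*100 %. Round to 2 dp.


eff = (14.8-(-3.7))/(29.3-(-3.7))*100 = 56.06 %

56.06 %


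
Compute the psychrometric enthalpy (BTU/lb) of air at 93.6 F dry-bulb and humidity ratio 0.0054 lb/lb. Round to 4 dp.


h = 0.24*93.6 + 0.0054*(1061+0.444*93.6) = 28.4178 BTU/lb

28.4178 BTU/lb


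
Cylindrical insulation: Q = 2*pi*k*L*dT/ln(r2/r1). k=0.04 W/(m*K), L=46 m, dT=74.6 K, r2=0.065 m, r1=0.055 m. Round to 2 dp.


Q = 2*pi*0.04*46*74.6/ln(0.065/0.055) = 5162.73 W

5162.73 W


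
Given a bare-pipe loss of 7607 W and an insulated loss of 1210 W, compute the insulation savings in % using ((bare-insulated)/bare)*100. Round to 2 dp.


Savings = ((7607-1210)/7607)*100 = 84.09 %

84.09 %


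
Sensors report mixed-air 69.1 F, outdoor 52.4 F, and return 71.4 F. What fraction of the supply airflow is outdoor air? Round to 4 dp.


frac = (69.1 - 71.4) / (52.4 - 71.4) = 0.1211

0.1211


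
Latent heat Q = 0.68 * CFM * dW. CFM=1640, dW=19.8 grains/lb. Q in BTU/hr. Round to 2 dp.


Q = 0.68 * 1640 * 19.8 = 22080.96 BTU/hr

22080.96 BTU/hr


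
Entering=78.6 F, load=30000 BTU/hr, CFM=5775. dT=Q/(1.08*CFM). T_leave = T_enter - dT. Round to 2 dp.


dT = 30000/(1.08*5775) = 4.8100
T_leave = 78.6 - 4.8100 = 73.79 F

73.79 F


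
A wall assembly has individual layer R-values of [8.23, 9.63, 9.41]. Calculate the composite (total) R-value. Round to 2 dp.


R_total = 8.23 + 9.63 + 9.41 = 27.27

27.27


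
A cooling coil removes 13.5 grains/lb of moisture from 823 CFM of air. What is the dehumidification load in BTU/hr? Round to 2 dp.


Q = 0.68 * 823 * 13.5 = 7555.14 BTU/hr

7555.14 BTU/hr


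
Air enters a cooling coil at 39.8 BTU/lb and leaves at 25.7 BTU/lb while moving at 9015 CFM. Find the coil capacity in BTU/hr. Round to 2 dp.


Q = 4.5 * 9015 * (39.8 - 25.7) = 572001.75 BTU/hr

572001.75 BTU/hr


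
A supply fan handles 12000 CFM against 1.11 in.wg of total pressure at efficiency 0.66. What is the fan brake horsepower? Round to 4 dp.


BHP = 12000 * 1.11 / (6356 * 0.66) = 3.1752 hp

3.1752 hp


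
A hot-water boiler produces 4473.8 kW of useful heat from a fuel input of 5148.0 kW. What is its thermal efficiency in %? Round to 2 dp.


eta = (4473.8/5148.0)*100 = 86.90 %

86.90 %


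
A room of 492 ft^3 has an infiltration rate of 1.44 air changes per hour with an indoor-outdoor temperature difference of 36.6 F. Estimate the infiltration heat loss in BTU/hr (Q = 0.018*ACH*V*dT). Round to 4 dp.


Q = 0.018 * 1.44 * 492 * 36.6 = 466.7466 BTU/hr

466.7466 BTU/hr


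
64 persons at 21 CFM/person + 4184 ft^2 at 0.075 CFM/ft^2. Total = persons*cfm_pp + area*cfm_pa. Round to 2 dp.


Total = 64*21 + 4184*0.075 = 1657.80 CFM

1657.80 CFM


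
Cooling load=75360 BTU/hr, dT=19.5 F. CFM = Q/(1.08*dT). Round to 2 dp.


CFM = 75360 / (1.08 * 19.5) = 3578.35

3578.35 CFM


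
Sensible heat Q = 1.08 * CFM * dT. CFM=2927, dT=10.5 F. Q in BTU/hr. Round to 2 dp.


Q = 1.08 * 2927 * 10.5 = 33192.18 BTU/hr

33192.18 BTU/hr


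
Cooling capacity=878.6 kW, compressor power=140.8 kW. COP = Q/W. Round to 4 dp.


COP = 878.6 / 140.8 = 6.2401

6.2401


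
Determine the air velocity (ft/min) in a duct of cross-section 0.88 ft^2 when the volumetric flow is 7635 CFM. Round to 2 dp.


V = 7635 / 0.88 = 8676.14 ft/min

8676.14 ft/min


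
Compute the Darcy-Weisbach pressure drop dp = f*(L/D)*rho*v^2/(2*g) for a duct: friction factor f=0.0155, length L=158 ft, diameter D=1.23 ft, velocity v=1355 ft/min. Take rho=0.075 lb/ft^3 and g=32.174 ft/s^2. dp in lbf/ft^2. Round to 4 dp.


v_fps = 1355/60 = 22.5833 ft/s
dp = 0.0155*(158/1.23)*0.075*22.5833^2/(2*32.174) = 1.1835 lbf/ft^2

1.1835 lbf/ft^2


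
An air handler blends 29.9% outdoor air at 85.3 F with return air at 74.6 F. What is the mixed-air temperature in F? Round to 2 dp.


T_mix = 74.6 + (29.9/100)*(85.3-74.6) = 77.80 F

77.80 F


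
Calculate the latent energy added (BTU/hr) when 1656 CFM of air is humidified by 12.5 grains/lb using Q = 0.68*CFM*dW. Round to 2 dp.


Q = 0.68 * 1656 * 12.5 = 14076.00 BTU/hr

14076.00 BTU/hr


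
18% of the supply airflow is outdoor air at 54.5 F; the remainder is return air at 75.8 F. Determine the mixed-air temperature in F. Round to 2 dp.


T_mix = 0.18*54.5 + 0.82*75.8 = 71.97 F

71.97 F


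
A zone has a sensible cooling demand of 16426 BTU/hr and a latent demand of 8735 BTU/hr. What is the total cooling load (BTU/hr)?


Qt = 16426 + 8735 = 25161 BTU/hr

25161 BTU/hr


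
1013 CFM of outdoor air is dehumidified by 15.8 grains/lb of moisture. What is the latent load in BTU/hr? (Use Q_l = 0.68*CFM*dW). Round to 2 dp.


Q = 0.68 * 1013 * 15.8 = 10883.67 BTU/hr

10883.67 BTU/hr


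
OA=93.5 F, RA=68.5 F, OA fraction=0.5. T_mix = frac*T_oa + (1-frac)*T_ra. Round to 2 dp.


T_mix = 0.5*93.5 + 0.5*68.5 = 81.00 F

81.00 F


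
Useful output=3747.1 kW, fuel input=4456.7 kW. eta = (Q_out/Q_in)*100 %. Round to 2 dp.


eta = (3747.1/4456.7)*100 = 84.08 %

84.08 %


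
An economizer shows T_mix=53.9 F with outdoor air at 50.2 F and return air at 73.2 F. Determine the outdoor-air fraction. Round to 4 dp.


frac = (53.9 - 73.2) / (50.2 - 73.2) = 0.8391

0.8391


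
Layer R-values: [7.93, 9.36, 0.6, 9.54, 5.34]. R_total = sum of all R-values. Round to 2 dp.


R_total = 7.93 + 9.36 + 0.6 + 9.54 + 5.34 = 32.77

32.77


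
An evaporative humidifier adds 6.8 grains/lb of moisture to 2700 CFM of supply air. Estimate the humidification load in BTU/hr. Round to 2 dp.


Q = 0.68 * 2700 * 6.8 = 12484.80 BTU/hr

12484.80 BTU/hr


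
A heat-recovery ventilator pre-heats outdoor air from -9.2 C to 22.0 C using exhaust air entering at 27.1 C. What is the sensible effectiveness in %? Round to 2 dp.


eff = (22.0-(-9.2))/(27.1-(-9.2))*100 = 85.95 %

85.95 %


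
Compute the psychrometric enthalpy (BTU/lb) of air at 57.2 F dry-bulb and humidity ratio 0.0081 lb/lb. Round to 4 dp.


h = 0.24*57.2 + 0.0081*(1061+0.444*57.2) = 22.5278 BTU/lb

22.5278 BTU/lb


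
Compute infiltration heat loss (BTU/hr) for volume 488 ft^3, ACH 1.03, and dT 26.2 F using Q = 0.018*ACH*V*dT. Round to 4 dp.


Q = 0.018 * 1.03 * 488 * 26.2 = 237.0450 BTU/hr

237.0450 BTU/hr


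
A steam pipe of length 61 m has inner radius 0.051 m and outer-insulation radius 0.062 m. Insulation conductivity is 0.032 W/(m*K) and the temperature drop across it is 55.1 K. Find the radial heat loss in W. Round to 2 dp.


Q = 2*pi*0.032*61*55.1/ln(0.062/0.051) = 3460.11 W

3460.11 W


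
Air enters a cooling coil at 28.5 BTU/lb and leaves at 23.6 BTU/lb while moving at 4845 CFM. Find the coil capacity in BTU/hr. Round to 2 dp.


Q = 4.5 * 4845 * (28.5 - 23.6) = 106832.25 BTU/hr

106832.25 BTU/hr


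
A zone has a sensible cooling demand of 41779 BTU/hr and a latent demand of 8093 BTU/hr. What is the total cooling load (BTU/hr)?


Qt = 41779 + 8093 = 49872 BTU/hr

49872 BTU/hr


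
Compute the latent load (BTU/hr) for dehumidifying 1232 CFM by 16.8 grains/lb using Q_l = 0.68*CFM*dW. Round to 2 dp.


Q = 0.68 * 1232 * 16.8 = 14074.37 BTU/hr

14074.37 BTU/hr


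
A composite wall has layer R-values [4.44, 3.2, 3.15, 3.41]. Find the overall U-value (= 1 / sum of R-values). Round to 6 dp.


R_total = 4.44 + 3.2 + 3.15 + 3.41 = 14.20
U = 1/14.20 = 0.070423

0.070423


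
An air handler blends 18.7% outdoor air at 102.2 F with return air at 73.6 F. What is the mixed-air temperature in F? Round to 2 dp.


T_mix = 73.6 + (18.7/100)*(102.2-73.6) = 78.95 F

78.95 F


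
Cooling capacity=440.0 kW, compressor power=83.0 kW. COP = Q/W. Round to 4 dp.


COP = 440.0 / 83.0 = 5.3012

5.3012


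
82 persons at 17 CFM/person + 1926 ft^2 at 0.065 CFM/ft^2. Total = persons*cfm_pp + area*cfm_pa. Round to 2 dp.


Total = 82*17 + 1926*0.065 = 1519.19 CFM

1519.19 CFM


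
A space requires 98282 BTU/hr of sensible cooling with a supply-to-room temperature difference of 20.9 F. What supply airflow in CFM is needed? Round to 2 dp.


CFM = 98282 / (1.08 * 20.9) = 4354.16

4354.16 CFM


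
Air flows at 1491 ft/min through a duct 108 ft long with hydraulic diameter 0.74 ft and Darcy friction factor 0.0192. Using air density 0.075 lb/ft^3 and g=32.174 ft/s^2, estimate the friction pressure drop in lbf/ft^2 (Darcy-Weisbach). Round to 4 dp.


v_fps = 1491/60 = 24.85 ft/s
dp = 0.0192*(108/0.74)*0.075*24.85^2/(2*32.174) = 2.0168 lbf/ft^2

2.0168 lbf/ft^2


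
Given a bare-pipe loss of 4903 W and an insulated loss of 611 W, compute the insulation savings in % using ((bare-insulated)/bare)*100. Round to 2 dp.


Savings = ((4903-611)/4903)*100 = 87.54 %

87.54 %


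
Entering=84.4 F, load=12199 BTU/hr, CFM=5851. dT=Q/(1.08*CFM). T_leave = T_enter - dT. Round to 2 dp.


dT = 12199/(1.08*5851) = 1.9305
T_leave = 84.4 - 1.9305 = 82.47 F

82.47 F


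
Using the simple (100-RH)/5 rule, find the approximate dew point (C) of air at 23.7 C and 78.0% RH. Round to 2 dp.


Td = 23.7 - (100-78.0)/5 = 19.30 C

19.30 C


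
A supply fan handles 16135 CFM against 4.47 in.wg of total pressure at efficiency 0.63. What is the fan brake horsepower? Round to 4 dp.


BHP = 16135 * 4.47 / (6356 * 0.63) = 18.0116 hp

18.0116 hp


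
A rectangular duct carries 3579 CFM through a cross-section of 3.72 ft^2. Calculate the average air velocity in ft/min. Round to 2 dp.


V = 3579 / 3.72 = 962.10 ft/min

962.10 ft/min


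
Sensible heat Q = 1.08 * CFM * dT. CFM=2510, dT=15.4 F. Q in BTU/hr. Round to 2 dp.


Q = 1.08 * 2510 * 15.4 = 41746.32 BTU/hr

41746.32 BTU/hr


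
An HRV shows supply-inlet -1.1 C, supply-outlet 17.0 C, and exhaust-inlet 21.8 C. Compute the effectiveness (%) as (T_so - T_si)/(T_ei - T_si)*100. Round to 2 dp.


eff = (17.0-(-1.1))/(21.8-(-1.1))*100 = 79.04 %

79.04 %


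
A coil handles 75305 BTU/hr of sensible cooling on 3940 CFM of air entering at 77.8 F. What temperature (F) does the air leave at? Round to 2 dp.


dT = 75305/(1.08*3940) = 17.6972
T_leave = 77.8 - 17.6972 = 60.10 F

60.10 F


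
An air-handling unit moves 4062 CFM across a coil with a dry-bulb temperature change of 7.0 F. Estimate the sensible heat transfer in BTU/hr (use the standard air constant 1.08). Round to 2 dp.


Q = 1.08 * 4062 * 7.0 = 30708.72 BTU/hr

30708.72 BTU/hr


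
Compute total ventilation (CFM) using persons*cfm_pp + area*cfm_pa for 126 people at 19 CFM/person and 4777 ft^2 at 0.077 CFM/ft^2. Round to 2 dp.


Total = 126*19 + 4777*0.077 = 2761.83 CFM

2761.83 CFM


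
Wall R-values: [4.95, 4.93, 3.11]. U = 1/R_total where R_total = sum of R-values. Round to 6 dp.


R_total = 4.95 + 4.93 + 3.11 = 12.99
U = 1/12.99 = 0.076982

0.076982


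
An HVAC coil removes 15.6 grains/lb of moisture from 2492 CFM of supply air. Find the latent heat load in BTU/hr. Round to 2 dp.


Q = 0.68 * 2492 * 15.6 = 26435.14 BTU/hr

26435.14 BTU/hr


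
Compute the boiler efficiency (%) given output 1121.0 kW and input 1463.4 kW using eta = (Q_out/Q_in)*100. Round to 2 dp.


eta = (1121.0/1463.4)*100 = 76.60 %

76.60 %


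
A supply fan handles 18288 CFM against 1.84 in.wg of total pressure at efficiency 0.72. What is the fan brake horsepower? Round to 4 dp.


BHP = 18288 * 1.84 / (6356 * 0.72) = 7.3531 hp

7.3531 hp


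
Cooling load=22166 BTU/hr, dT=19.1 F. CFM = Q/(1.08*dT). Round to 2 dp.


CFM = 22166 / (1.08 * 19.1) = 1074.56

1074.56 CFM


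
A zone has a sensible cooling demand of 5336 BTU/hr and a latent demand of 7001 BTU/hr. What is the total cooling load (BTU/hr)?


Qt = 5336 + 7001 = 12337 BTU/hr

12337 BTU/hr


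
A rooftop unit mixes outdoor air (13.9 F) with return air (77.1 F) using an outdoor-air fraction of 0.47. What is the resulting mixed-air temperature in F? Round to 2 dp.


T_mix = 0.47*13.9 + 0.53*77.1 = 47.40 F

47.40 F


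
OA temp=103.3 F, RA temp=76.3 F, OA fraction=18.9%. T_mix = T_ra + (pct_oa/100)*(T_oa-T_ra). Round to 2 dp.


T_mix = 76.3 + (18.9/100)*(103.3-76.3) = 81.40 F

81.40 F


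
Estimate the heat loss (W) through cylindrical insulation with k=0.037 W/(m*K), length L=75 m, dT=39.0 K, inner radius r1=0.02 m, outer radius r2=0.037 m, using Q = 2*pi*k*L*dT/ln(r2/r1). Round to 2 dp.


Q = 2*pi*0.037*75*39.0/ln(0.037/0.02) = 1105.35 W

1105.35 W


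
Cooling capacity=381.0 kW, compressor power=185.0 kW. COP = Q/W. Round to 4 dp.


COP = 381.0 / 185.0 = 2.0595

2.0595


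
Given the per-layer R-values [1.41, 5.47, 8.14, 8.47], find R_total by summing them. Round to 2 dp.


R_total = 1.41 + 5.47 + 8.14 + 8.47 = 23.49

23.49


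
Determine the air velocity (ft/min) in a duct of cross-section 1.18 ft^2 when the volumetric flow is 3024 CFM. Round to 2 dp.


V = 3024 / 1.18 = 2562.71 ft/min

2562.71 ft/min


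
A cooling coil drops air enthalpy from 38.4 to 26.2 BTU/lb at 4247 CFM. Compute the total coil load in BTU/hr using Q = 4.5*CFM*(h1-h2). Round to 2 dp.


Q = 4.5 * 4247 * (38.4 - 26.2) = 233160.30 BTU/hr

233160.30 BTU/hr


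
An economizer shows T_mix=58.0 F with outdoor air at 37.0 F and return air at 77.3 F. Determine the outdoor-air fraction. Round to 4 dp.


frac = (58.0 - 77.3) / (37.0 - 77.3) = 0.4789

0.4789


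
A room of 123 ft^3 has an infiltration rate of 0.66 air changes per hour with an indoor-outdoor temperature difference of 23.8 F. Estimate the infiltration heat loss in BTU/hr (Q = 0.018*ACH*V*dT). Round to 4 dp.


Q = 0.018 * 0.66 * 123 * 23.8 = 34.7775 BTU/hr

34.7775 BTU/hr


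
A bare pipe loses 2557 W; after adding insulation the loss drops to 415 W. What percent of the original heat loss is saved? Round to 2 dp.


Savings = ((2557-415)/2557)*100 = 83.77 %

83.77 %


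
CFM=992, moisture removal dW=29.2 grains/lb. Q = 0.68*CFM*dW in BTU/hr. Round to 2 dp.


Q = 0.68 * 992 * 29.2 = 19697.15 BTU/hr

19697.15 BTU/hr


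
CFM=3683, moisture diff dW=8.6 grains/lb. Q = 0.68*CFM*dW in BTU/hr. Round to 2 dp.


Q = 0.68 * 3683 * 8.6 = 21538.18 BTU/hr

21538.18 BTU/hr


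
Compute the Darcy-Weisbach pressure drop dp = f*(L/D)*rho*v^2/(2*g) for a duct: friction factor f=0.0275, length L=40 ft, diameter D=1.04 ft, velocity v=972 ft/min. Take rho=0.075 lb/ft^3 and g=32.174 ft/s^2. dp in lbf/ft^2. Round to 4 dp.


v_fps = 972/60 = 16.2 ft/s
dp = 0.0275*(40/1.04)*0.075*16.2^2/(2*32.174) = 0.3235 lbf/ft^2

0.3235 lbf/ft^2


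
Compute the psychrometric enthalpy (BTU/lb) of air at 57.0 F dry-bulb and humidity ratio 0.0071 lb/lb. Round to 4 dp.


h = 0.24*57.0 + 0.0071*(1061+0.444*57.0) = 21.3928 BTU/lb

21.3928 BTU/lb


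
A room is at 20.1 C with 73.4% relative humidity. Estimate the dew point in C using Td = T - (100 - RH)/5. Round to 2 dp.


Td = 20.1 - (100-73.4)/5 = 14.78 C

14.78 C


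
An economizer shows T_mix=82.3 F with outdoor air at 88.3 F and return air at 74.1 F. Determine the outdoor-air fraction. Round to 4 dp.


frac = (82.3 - 74.1) / (88.3 - 74.1) = 0.5775

0.5775


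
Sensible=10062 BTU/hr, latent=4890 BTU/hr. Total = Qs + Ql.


Qt = 10062 + 4890 = 14952 BTU/hr

14952 BTU/hr


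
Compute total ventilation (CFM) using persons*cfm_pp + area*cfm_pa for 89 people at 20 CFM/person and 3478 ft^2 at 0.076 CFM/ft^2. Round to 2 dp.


Total = 89*20 + 3478*0.076 = 2044.33 CFM

2044.33 CFM


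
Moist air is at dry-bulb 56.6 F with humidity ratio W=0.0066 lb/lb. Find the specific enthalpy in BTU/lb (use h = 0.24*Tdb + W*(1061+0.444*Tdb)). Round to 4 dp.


h = 0.24*56.6 + 0.0066*(1061+0.444*56.6) = 20.7525 BTU/lb

20.7525 BTU/lb


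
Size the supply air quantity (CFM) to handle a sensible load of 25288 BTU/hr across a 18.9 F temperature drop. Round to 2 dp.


CFM = 25288 / (1.08 * 18.9) = 1238.88

1238.88 CFM


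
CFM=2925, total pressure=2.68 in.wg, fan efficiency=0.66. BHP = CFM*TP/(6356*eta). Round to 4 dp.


BHP = 2925 * 2.68 / (6356 * 0.66) = 1.8687 hp

1.8687 hp


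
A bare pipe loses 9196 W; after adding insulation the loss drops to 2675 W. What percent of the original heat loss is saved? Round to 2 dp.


Savings = ((9196-2675)/9196)*100 = 70.91 %

70.91 %


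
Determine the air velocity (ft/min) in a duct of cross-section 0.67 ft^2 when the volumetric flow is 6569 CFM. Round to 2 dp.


V = 6569 / 0.67 = 9804.48 ft/min

9804.48 ft/min


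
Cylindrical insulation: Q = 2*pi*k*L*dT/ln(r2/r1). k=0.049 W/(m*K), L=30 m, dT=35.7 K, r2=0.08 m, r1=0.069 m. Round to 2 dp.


Q = 2*pi*0.049*30*35.7/ln(0.08/0.069) = 2229.14 W

2229.14 W


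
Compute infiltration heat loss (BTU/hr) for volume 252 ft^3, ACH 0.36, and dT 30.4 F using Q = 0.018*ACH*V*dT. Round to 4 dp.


Q = 0.018 * 0.36 * 252 * 30.4 = 49.6420 BTU/hr

49.6420 BTU/hr


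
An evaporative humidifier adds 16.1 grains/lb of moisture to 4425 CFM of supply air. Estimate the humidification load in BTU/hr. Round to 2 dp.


Q = 0.68 * 4425 * 16.1 = 48444.90 BTU/hr

48444.90 BTU/hr


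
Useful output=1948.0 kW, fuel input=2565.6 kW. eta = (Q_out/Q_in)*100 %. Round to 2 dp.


eta = (1948.0/2565.6)*100 = 75.93 %

75.93 %


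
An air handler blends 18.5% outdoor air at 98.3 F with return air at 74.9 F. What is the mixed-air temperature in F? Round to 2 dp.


T_mix = 74.9 + (18.5/100)*(98.3-74.9) = 79.23 F

79.23 F


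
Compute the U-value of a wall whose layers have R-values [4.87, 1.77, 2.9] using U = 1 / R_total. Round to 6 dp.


R_total = 4.87 + 1.77 + 2.9 = 9.54
U = 1/9.54 = 0.104822

0.104822


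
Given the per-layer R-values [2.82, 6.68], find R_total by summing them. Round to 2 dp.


R_total = 2.82 + 6.68 = 9.50

9.50


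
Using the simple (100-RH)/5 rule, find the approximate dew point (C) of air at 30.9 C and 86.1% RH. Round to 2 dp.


Td = 30.9 - (100-86.1)/5 = 28.12 C

28.12 C


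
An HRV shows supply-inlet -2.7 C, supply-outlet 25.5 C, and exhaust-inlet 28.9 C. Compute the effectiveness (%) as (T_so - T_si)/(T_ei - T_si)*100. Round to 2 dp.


eff = (25.5-(-2.7))/(28.9-(-2.7))*100 = 89.24 %

89.24 %
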